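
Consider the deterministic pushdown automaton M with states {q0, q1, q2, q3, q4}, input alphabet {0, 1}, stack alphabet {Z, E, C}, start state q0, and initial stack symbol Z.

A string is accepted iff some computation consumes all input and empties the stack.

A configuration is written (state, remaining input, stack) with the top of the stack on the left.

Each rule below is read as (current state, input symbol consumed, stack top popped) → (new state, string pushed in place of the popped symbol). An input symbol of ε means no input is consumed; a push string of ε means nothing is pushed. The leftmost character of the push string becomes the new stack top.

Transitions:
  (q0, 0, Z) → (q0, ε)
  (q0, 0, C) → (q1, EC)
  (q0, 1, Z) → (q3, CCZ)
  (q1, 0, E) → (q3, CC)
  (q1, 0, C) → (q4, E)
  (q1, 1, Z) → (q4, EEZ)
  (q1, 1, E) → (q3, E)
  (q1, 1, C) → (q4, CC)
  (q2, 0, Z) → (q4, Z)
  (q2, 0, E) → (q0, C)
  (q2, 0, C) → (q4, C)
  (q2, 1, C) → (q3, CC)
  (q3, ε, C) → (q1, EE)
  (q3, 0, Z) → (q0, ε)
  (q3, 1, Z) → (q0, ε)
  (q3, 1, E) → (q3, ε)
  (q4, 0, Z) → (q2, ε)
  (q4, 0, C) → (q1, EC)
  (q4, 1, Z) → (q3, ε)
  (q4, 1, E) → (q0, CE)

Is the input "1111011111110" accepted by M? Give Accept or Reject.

Accept

(q0, 1111011111110, Z)
  read 1, top Z: go to q3, push CCZ → (q3, 111011111110, CCZ)
  ε-move, top C: go to q1, push EE → (q1, 111011111110, EECZ)
  read 1, top E: go to q3, push E → (q3, 11011111110, EECZ)
  read 1, top E: go to q3, push ε → (q3, 1011111110, ECZ)
  read 1, top E: go to q3, push ε → (q3, 011111110, CZ)
  ε-move, top C: go to q1, push EE → (q1, 011111110, EEZ)
  read 0, top E: go to q3, push CC → (q3, 11111110, CCEZ)
  ε-move, top C: go to q1, push EE → (q1, 11111110, EECEZ)
  read 1, top E: go to q3, push E → (q3, 1111110, EECEZ)
  read 1, top E: go to q3, push ε → (q3, 111110, ECEZ)
  read 1, top E: go to q3, push ε → (q3, 11110, CEZ)
  ε-move, top C: go to q1, push EE → (q1, 11110, EEEZ)
  read 1, top E: go to q3, push E → (q3, 1110, EEEZ)
  read 1, top E: go to q3, push ε → (q3, 110, EEZ)
  read 1, top E: go to q3, push ε → (q3, 10, EZ)
  read 1, top E: go to q3, push ε → (q3, 0, Z)
  read 0, top Z: go to q0, push ε → (q0, ε, ε)
All input consumed and the stack is empty.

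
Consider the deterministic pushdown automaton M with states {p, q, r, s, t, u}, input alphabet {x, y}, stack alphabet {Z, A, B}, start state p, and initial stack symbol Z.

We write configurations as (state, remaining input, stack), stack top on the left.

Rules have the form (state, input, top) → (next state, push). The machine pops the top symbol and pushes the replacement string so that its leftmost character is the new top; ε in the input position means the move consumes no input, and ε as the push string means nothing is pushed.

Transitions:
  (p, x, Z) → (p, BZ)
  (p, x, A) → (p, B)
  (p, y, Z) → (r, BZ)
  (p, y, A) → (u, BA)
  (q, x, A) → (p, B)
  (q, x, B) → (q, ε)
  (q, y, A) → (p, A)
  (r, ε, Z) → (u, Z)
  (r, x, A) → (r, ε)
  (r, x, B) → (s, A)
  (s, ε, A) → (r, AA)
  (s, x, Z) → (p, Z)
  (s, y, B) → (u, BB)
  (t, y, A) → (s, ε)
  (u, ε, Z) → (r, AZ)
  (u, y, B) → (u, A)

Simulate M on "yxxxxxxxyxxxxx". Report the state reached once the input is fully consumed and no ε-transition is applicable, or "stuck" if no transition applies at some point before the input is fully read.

(p, yxxxxxxxyxxxxx, Z)
  read y, top Z: go to r, push BZ → (r, xxxxxxxyxxxxx, BZ)
  read x, top B: go to s, push A → (s, xxxxxxyxxxxx, AZ)
  ε-move, top A: go to r, push AA → (r, xxxxxxyxxxxx, AAZ)
  read x, top A: go to r, push ε → (r, xxxxxyxxxxx, AZ)
  read x, top A: go to r, push ε → (r, xxxxyxxxxx, Z)
  ε-move, top Z: go to u, push Z → (u, xxxxyxxxxx, Z)
  ε-move, top Z: go to r, push AZ → (r, xxxxyxxxxx, AZ)
  read x, top A: go to r, push ε → (r, xxxyxxxxx, Z)
  ε-move, top Z: go to u, push Z → (u, xxxyxxxxx, Z)
  ε-move, top Z: go to r, push AZ → (r, xxxyxxxxx, AZ)
  read x, top A: go to r, push ε → (r, xxyxxxxx, Z)
  ε-move, top Z: go to u, push Z → (u, xxyxxxxx, Z)
  ε-move, top Z: go to r, push AZ → (r, xxyxxxxx, AZ)
  read x, top A: go to r, push ε → (r, xyxxxxx, Z)
  ε-move, top Z: go to u, push Z → (u, xyxxxxx, Z)
  ε-move, top Z: go to r, push AZ → (r, xyxxxxx, AZ)
  read x, top A: go to r, push ε → (r, yxxxxx, Z)
  ε-move, top Z: go to u, push Z → (u, yxxxxx, Z)
  ε-move, top Z: go to r, push AZ → (r, yxxxxx, AZ)
No transition for (r, y, top A); M blocks with input yxxxxx remaining.

stuck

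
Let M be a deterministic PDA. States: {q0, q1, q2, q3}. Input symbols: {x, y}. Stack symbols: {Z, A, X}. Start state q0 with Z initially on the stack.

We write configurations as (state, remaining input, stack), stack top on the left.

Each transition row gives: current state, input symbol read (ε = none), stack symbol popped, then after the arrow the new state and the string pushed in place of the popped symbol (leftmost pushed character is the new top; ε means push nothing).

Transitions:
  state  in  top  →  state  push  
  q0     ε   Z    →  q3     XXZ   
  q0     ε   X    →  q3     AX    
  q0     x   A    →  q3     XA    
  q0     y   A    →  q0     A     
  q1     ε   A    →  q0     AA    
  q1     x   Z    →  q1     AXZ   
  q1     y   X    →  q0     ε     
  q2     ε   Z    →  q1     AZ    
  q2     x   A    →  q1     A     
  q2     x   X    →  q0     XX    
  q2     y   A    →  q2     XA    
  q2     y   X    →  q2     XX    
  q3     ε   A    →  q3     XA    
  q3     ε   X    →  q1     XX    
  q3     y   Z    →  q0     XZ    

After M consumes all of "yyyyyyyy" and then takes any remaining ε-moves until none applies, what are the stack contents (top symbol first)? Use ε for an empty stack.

XXAXAXAXAXAXAXAXAXXZ

(q0, yyyyyyyy, Z) ⊢ (q3, yyyyyyyy, XXZ) ⊢ (q1, yyyyyyyy, XXXZ) ⊢ (q0, yyyyyyy, XXZ) ⊢ (q3, yyyyyyy, AXXZ) ⊢ (q3, yyyyyyy, XAXXZ) ⊢ (q1, yyyyyyy, XXAXXZ) ⊢ (q0, yyyyyy, XAXXZ) ⊢ (q3, yyyyyy, AXAXXZ) ⊢ (q3, yyyyyy, XAXAXXZ) ⊢ (q1, yyyyyy, XXAXAXXZ) ⊢ (q0, yyyyy, XAXAXXZ) ⊢ (q3, yyyyy, AXAXAXXZ) ⊢ (q3, yyyyy, XAXAXAXXZ) ⊢ (q1, yyyyy, XXAXAXAXXZ) ⊢ (q0, yyyy, XAXAXAXXZ) ⊢ (q3, yyyy, AXAXAXAXXZ) ⊢ (q3, yyyy, XAXAXAXAXXZ) ⊢ (q1, yyyy, XXAXAXAXAXXZ) ⊢ (q0, yyy, XAXAXAXAXXZ) ⊢ (q3, yyy, AXAXAXAXAXXZ) ⊢ (q3, yyy, XAXAXAXAXAXXZ) ⊢ (q1, yyy, XXAXAXAXAXAXXZ) ⊢ (q0, yy, XAXAXAXAXAXXZ) ⊢ (q3, yy, AXAXAXAXAXAXXZ) ⊢ (q3, yy, XAXAXAXAXAXAXXZ) ⊢ (q1, yy, XXAXAXAXAXAXAXXZ) ⊢ (q0, y, XAXAXAXAXAXAXXZ) ⊢ (q3, y, AXAXAXAXAXAXAXXZ) ⊢ (q3, y, XAXAXAXAXAXAXAXXZ) ⊢ (q1, y, XXAXAXAXAXAXAXAXXZ) ⊢ (q0, ε, XAXAXAXAXAXAXAXXZ) ⊢ (q3, ε, AXAXAXAXAXAXAXAXXZ) ⊢ (q3, ε, XAXAXAXAXAXAXAXAXXZ) ⊢ (q1, ε, XXAXAXAXAXAXAXAXAXXZ)
All input consumed in state q1 with stack XXAXAXAXAXAXAXAXAXXZ.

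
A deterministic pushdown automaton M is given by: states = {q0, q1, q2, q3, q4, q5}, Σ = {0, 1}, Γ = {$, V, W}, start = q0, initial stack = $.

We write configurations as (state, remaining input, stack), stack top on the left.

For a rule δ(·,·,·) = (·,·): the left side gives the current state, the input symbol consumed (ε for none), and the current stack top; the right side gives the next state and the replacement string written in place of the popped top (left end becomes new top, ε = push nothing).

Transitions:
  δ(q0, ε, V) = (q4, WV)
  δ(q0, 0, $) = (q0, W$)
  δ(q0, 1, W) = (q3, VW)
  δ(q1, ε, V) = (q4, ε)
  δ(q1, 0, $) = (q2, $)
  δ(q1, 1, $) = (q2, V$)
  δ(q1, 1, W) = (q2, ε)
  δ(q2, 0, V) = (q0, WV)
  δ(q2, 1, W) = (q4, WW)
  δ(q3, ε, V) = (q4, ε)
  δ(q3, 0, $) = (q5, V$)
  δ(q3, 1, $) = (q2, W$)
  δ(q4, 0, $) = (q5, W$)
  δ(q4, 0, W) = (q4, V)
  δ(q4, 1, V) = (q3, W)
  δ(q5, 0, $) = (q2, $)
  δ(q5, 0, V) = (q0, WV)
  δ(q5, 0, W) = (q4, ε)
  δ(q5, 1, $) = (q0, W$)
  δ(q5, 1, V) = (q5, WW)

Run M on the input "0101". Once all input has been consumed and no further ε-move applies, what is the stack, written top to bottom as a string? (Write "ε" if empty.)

(q0, 0101, $)
  read 0, top $: go to q0, push W$ → (q0, 101, W$)
  read 1, top W: go to q3, push VW → (q3, 01, VW$)
  ε-move, top V: go to q4, push ε → (q4, 01, W$)
  read 0, top W: go to q4, push V → (q4, 1, V$)
  read 1, top V: go to q3, push W → (q3, ε, W$)
All input consumed in state q3 with stack W$.

W$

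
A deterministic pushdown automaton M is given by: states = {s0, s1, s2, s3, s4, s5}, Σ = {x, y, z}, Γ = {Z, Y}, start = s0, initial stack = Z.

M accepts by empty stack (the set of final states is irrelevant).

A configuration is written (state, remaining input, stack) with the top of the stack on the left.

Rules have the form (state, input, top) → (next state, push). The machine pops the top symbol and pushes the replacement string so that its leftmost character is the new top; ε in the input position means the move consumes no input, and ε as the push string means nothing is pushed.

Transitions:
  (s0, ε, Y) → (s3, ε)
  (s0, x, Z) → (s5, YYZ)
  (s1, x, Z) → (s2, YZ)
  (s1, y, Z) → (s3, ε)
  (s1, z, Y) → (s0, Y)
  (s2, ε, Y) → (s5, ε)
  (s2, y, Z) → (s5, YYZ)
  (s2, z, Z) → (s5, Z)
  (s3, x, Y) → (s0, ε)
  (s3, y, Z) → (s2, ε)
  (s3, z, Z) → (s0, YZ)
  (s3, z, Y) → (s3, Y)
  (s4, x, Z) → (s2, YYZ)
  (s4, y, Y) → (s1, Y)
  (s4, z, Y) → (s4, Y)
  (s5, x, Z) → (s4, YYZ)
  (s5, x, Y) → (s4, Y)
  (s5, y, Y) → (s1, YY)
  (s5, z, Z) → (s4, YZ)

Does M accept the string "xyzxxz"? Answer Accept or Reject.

Reject

(s0, xyzxxz, Z) ⊢ (s5, yzxxz, YYZ) ⊢ (s1, zxxz, YYYZ) ⊢ (s0, xxz, YYYZ) ⊢ (s3, xxz, YYZ) ⊢ (s0, xz, YZ) ⊢ (s3, xz, Z)
No transition applies at (s3, xz, Z); input not fully consumed.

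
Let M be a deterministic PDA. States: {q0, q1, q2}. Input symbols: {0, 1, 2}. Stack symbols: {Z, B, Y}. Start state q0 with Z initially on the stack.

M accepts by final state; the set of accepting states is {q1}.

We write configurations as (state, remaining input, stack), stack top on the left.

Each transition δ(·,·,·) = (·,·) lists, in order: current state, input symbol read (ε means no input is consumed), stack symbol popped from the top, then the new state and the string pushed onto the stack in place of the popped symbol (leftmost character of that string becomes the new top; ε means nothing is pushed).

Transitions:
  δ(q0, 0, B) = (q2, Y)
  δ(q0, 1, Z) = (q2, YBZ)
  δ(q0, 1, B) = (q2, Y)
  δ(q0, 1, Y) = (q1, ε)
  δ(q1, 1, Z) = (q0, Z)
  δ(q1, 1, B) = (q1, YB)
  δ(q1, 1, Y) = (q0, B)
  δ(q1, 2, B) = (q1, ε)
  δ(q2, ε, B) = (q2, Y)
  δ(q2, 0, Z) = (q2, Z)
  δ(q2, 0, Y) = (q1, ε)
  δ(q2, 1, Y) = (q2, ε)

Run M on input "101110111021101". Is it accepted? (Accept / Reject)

Accept

(q0, 101110111021101, Z) ⊢ (q2, 01110111021101, YBZ) ⊢ (q1, 1110111021101, BZ) ⊢ (q1, 110111021101, YBZ) ⊢ (q0, 10111021101, BBZ) ⊢ (q2, 0111021101, YBZ) ⊢ (q1, 111021101, BZ) ⊢ (q1, 11021101, YBZ) ⊢ (q0, 1021101, BBZ) ⊢ (q2, 021101, YBZ) ⊢ (q1, 21101, BZ) ⊢ (q1, 1101, Z) ⊢ (q0, 101, Z) ⊢ (q2, 01, YBZ) ⊢ (q1, 1, BZ) ⊢ (q1, ε, YBZ)
All input consumed; state q1 ∈ F.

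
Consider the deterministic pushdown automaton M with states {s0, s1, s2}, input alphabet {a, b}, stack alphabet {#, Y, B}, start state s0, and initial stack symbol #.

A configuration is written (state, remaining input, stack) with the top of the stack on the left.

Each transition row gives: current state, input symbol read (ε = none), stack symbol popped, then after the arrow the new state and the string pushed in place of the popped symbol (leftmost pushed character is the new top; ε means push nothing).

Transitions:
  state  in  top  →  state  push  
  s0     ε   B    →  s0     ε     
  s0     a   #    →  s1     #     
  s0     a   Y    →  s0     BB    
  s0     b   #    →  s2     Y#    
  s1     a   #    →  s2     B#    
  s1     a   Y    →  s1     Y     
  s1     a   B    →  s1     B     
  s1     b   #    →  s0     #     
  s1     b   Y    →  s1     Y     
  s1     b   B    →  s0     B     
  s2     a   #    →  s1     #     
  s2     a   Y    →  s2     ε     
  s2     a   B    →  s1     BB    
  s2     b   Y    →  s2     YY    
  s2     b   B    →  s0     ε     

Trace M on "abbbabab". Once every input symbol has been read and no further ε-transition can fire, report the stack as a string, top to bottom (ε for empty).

(s0, abbbabab, #)
  read a, top #: go to s1, push # → (s1, bbbabab, #)
  read b, top #: go to s0, push # → (s0, bbabab, #)
  read b, top #: go to s2, push Y# → (s2, babab, Y#)
  read b, top Y: go to s2, push YY → (s2, abab, YY#)
  read a, top Y: go to s2, push ε → (s2, bab, Y#)
  read b, top Y: go to s2, push YY → (s2, ab, YY#)
  read a, top Y: go to s2, push ε → (s2, b, Y#)
  read b, top Y: go to s2, push YY → (s2, ε, YY#)
All input consumed in state s2 with stack YY#.

YY#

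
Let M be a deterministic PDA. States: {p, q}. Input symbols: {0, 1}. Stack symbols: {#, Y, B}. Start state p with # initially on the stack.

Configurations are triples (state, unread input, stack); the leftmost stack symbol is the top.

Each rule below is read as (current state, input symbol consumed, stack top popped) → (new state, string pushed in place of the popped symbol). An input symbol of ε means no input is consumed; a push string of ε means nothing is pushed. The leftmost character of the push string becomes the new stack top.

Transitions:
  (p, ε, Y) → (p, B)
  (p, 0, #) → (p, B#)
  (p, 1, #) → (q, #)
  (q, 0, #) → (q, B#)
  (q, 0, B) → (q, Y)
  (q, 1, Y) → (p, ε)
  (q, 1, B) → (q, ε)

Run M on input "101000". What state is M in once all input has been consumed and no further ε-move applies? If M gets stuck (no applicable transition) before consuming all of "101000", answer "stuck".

(p, 101000, #)
  read 1, top #: go to q, push # → (q, 01000, #)
  read 0, top #: go to q, push B# → (q, 1000, B#)
  read 1, top B: go to q, push ε → (q, 000, #)
  read 0, top #: go to q, push B# → (q, 00, B#)
  read 0, top B: go to q, push Y → (q, 0, Y#)
No transition for (q, 0, top Y); M blocks with input 0 remaining.

stuck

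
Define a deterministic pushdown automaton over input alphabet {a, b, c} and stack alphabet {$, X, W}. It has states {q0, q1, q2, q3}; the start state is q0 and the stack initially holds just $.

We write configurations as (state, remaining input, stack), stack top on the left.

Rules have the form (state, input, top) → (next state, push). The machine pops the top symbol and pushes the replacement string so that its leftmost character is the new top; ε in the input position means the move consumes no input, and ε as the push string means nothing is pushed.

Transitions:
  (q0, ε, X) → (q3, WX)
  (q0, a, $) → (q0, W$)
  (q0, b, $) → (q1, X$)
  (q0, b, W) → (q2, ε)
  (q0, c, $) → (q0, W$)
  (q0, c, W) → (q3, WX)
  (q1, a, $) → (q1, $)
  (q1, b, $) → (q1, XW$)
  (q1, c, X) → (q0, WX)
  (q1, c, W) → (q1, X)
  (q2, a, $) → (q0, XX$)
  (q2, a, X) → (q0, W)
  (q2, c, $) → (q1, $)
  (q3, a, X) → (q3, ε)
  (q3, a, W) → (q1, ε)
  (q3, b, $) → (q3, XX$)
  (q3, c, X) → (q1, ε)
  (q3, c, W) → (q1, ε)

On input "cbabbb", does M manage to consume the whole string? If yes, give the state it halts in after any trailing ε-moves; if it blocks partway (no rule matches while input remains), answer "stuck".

(q0, cbabbb, $)
  read c, top $: go to q0, push W$ → (q0, babbb, W$)
  read b, top W: go to q2, push ε → (q2, abbb, $)
  read a, top $: go to q0, push XX$ → (q0, bbb, XX$)
  ε-move, top X: go to q3, push WX → (q3, bbb, WXX$)
No transition for (q3, b, top W); M blocks with input bbb remaining.

stuck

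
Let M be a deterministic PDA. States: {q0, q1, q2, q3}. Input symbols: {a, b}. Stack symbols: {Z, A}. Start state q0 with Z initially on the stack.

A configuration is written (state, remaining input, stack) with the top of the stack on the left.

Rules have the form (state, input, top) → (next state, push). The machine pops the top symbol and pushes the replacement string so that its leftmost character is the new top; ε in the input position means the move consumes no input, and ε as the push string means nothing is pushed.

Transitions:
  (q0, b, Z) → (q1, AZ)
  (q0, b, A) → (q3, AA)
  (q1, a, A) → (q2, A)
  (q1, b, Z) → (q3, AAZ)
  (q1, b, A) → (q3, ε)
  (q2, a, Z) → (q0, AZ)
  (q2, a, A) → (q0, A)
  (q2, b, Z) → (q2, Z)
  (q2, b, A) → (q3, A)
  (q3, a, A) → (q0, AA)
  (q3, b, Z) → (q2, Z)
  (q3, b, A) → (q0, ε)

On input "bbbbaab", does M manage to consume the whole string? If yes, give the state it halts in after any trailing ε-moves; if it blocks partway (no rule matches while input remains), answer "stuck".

stuck

(q0, bbbbaab, Z)
  read b, top Z: go to q1, push AZ → (q1, bbbaab, AZ)
  read b, top A: go to q3, push ε → (q3, bbaab, Z)
  read b, top Z: go to q2, push Z → (q2, baab, Z)
  read b, top Z: go to q2, push Z → (q2, aab, Z)
  read a, top Z: go to q0, push AZ → (q0, ab, AZ)
No transition for (q0, a, top A); M blocks with input ab remaining.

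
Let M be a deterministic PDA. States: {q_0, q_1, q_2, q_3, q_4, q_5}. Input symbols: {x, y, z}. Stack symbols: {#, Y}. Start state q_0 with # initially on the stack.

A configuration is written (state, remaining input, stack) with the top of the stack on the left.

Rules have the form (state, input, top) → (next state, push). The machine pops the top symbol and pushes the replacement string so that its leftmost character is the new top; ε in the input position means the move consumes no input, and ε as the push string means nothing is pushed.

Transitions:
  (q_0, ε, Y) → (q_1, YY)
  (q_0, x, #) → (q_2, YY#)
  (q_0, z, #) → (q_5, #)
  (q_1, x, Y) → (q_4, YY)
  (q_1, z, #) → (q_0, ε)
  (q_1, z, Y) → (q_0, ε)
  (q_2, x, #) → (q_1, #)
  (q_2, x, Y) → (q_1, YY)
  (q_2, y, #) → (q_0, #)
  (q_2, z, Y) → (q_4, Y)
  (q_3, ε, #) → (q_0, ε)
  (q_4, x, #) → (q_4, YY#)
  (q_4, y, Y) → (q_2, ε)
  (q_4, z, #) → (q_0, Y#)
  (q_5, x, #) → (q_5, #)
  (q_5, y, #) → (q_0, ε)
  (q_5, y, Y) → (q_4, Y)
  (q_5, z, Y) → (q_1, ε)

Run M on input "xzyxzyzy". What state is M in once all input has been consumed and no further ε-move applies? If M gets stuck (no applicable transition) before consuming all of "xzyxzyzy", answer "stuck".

stuck

(q_0, xzyxzyzy, #) ⊢ (q_2, zyxzyzy, YY#) ⊢ (q_4, yxzyzy, YY#) ⊢ (q_2, xzyzy, Y#) ⊢ (q_1, zyzy, YY#) ⊢ (q_0, yzy, Y#) ⊢ (q_1, yzy, YY#)
No transition for (q_1, y, top Y); M blocks with input yzy remaining.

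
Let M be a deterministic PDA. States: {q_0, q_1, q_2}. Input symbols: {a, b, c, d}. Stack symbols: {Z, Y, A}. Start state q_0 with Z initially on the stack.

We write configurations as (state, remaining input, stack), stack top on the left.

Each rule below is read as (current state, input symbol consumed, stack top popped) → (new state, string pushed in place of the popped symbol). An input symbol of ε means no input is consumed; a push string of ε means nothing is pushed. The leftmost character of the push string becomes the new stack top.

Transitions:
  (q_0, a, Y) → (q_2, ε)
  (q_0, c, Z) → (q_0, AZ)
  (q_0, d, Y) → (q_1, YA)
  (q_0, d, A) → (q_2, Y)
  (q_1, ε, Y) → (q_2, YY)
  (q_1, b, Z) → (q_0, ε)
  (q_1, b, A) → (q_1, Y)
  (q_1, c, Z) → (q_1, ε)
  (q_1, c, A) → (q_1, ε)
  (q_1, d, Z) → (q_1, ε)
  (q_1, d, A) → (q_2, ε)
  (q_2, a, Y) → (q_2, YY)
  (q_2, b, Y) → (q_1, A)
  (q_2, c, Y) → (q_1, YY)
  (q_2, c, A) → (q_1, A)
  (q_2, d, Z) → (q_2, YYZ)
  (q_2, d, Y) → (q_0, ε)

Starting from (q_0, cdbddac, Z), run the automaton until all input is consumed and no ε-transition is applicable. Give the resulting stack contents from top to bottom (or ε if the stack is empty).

(q_0, cdbddac, Z)
  read c, top Z: go to q_0, push AZ → (q_0, dbddac, AZ)
  read d, top A: go to q_2, push Y → (q_2, bddac, YZ)
  read b, top Y: go to q_1, push A → (q_1, ddac, AZ)
  read d, top A: go to q_2, push ε → (q_2, dac, Z)
  read d, top Z: go to q_2, push YYZ → (q_2, ac, YYZ)
  read a, top Y: go to q_2, push YY → (q_2, c, YYYZ)
  read c, top Y: go to q_1, push YY → (q_1, ε, YYYYZ)
  ε-move, top Y: go to q_2, push YY → (q_2, ε, YYYYYZ)
All input consumed in state q_2 with stack YYYYYZ.

YYYYYZ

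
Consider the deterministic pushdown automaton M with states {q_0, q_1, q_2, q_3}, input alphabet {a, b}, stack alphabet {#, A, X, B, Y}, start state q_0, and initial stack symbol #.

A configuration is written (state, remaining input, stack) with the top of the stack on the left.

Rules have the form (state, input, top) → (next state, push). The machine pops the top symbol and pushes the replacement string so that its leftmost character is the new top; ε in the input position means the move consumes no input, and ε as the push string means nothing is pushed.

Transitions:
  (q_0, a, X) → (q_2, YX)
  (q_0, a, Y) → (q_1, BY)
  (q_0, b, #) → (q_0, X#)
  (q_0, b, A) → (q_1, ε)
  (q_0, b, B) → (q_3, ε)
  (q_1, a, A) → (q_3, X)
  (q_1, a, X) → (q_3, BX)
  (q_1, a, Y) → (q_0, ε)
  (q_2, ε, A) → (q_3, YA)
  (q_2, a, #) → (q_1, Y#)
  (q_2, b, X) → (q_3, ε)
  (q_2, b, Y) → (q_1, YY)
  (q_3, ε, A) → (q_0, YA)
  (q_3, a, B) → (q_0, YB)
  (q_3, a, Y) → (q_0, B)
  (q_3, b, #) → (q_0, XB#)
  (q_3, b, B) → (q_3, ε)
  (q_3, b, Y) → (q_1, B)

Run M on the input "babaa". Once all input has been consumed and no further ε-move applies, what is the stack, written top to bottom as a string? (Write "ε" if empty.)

(q_0, babaa, #)
  read b, top #: go to q_0, push X# → (q_0, abaa, X#)
  read a, top X: go to q_2, push YX → (q_2, baa, YX#)
  read b, top Y: go to q_1, push YY → (q_1, aa, YYX#)
  read a, top Y: go to q_0, push ε → (q_0, a, YX#)
  read a, top Y: go to q_1, push BY → (q_1, ε, BYX#)
All input consumed in state q_1 with stack BYX#.

BYX#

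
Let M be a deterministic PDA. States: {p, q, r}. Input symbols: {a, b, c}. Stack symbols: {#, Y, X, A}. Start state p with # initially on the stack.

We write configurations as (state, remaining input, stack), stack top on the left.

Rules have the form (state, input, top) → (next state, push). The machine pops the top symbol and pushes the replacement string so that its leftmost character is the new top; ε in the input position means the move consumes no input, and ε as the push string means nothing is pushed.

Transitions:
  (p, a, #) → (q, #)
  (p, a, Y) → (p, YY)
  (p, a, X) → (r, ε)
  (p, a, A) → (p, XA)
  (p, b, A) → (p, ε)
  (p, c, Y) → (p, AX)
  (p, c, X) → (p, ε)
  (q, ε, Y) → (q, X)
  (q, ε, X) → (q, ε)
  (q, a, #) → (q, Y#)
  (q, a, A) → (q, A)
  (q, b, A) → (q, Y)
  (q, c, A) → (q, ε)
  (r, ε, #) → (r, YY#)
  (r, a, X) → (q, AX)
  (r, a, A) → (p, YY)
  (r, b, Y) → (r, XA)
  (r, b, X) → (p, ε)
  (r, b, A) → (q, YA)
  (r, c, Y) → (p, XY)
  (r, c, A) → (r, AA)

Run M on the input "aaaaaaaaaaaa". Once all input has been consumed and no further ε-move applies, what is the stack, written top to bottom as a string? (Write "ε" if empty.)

#

(p, aaaaaaaaaaaa, #)
  read a, top #: go to q, push # → (q, aaaaaaaaaaa, #)
  read a, top #: go to q, push Y# → (q, aaaaaaaaaa, Y#)
  ε-move, top Y: go to q, push X → (q, aaaaaaaaaa, X#)
  ε-move, top X: go to q, push ε → (q, aaaaaaaaaa, #)
  read a, top #: go to q, push Y# → (q, aaaaaaaaa, Y#)
  ε-move, top Y: go to q, push X → (q, aaaaaaaaa, X#)
  ε-move, top X: go to q, push ε → (q, aaaaaaaaa, #)
  read a, top #: go to q, push Y# → (q, aaaaaaaa, Y#)
  ε-move, top Y: go to q, push X → (q, aaaaaaaa, X#)
  ε-move, top X: go to q, push ε → (q, aaaaaaaa, #)
  read a, top #: go to q, push Y# → (q, aaaaaaa, Y#)
  ε-move, top Y: go to q, push X → (q, aaaaaaa, X#)
  ε-move, top X: go to q, push ε → (q, aaaaaaa, #)
  read a, top #: go to q, push Y# → (q, aaaaaa, Y#)
  ε-move, top Y: go to q, push X → (q, aaaaaa, X#)
  ε-move, top X: go to q, push ε → (q, aaaaaa, #)
  read a, top #: go to q, push Y# → (q, aaaaa, Y#)
  ε-move, top Y: go to q, push X → (q, aaaaa, X#)
  ε-move, top X: go to q, push ε → (q, aaaaa, #)
  read a, top #: go to q, push Y# → (q, aaaa, Y#)
  ε-move, top Y: go to q, push X → (q, aaaa, X#)
  ε-move, top X: go to q, push ε → (q, aaaa, #)
  read a, top #: go to q, push Y# → (q, aaa, Y#)
  ε-move, top Y: go to q, push X → (q, aaa, X#)
  ε-move, top X: go to q, push ε → (q, aaa, #)
  read a, top #: go to q, push Y# → (q, aa, Y#)
  ε-move, top Y: go to q, push X → (q, aa, X#)
  ε-move, top X: go to q, push ε → (q, aa, #)
  read a, top #: go to q, push Y# → (q, a, Y#)
  ε-move, top Y: go to q, push X → (q, a, X#)
  ε-move, top X: go to q, push ε → (q, a, #)
  read a, top #: go to q, push Y# → (q, ε, Y#)
  ε-move, top Y: go to q, push X → (q, ε, X#)
  ε-move, top X: go to q, push ε → (q, ε, #)
All input consumed in state q with stack #.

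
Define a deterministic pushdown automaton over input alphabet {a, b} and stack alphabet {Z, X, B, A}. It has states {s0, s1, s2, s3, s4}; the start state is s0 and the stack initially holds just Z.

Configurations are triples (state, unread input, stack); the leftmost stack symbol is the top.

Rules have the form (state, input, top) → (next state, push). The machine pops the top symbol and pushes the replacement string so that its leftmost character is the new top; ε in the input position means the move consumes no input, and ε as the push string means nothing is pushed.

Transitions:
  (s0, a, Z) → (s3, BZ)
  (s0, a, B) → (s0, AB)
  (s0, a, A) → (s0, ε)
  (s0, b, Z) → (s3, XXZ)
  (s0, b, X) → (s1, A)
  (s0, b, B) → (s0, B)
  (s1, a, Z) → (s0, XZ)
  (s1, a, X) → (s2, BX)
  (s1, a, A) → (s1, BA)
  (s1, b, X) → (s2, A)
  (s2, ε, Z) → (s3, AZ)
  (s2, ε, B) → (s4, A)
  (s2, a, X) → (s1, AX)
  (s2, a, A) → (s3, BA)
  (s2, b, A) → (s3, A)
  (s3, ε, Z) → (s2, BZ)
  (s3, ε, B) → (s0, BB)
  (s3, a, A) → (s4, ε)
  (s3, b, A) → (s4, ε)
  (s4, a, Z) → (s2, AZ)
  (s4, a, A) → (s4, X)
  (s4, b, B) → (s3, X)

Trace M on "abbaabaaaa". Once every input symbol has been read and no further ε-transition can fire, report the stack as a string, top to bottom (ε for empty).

BBZ

(s0, abbaabaaaa, Z)
  read a, top Z: go to s3, push BZ → (s3, bbaabaaaa, BZ)
  ε-move, top B: go to s0, push BB → (s0, bbaabaaaa, BBZ)
  read b, top B: go to s0, push B → (s0, baabaaaa, BBZ)
  read b, top B: go to s0, push B → (s0, aabaaaa, BBZ)
  read a, top B: go to s0, push AB → (s0, abaaaa, ABBZ)
  read a, top A: go to s0, push ε → (s0, baaaa, BBZ)
  read b, top B: go to s0, push B → (s0, aaaa, BBZ)
  read a, top B: go to s0, push AB → (s0, aaa, ABBZ)
  read a, top A: go to s0, push ε → (s0, aa, BBZ)
  read a, top B: go to s0, push AB → (s0, a, ABBZ)
  read a, top A: go to s0, push ε → (s0, ε, BBZ)
All input consumed in state s0 with stack BBZ.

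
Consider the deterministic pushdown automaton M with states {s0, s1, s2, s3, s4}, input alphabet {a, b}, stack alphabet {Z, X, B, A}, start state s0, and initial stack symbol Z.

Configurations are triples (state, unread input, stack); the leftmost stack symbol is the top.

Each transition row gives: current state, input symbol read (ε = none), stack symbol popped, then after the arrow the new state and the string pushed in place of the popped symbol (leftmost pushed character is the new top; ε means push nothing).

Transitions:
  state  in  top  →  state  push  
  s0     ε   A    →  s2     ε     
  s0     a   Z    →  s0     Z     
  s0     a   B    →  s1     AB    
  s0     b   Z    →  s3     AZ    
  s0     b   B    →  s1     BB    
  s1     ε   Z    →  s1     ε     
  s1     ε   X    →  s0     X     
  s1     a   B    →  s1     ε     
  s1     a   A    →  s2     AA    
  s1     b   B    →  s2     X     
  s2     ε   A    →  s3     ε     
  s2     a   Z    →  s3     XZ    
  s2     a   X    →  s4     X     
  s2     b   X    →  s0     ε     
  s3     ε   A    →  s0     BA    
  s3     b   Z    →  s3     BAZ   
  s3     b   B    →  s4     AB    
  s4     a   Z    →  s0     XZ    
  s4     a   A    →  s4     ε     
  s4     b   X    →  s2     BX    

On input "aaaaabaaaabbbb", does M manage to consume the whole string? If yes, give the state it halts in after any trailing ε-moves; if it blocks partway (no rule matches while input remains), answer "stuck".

(s0, aaaaabaaaabbbb, Z) ⊢ (s0, aaaabaaaabbbb, Z) ⊢ (s0, aaabaaaabbbb, Z) ⊢ (s0, aabaaaabbbb, Z) ⊢ (s0, abaaaabbbb, Z) ⊢ (s0, baaaabbbb, Z) ⊢ (s3, aaaabbbb, AZ) ⊢ (s0, aaaabbbb, BAZ) ⊢ (s1, aaabbbb, ABAZ) ⊢ (s2, aabbbb, AABAZ) ⊢ (s3, aabbbb, ABAZ) ⊢ (s0, aabbbb, BABAZ) ⊢ (s1, abbbb, ABABAZ) ⊢ (s2, bbbb, AABABAZ) ⊢ (s3, bbbb, ABABAZ) ⊢ (s0, bbbb, BABABAZ) ⊢ (s1, bbb, BBABABAZ) ⊢ (s2, bb, XBABABAZ) ⊢ (s0, b, BABABAZ) ⊢ (s1, ε, BBABABAZ)
All input consumed; M is in state s1.

s1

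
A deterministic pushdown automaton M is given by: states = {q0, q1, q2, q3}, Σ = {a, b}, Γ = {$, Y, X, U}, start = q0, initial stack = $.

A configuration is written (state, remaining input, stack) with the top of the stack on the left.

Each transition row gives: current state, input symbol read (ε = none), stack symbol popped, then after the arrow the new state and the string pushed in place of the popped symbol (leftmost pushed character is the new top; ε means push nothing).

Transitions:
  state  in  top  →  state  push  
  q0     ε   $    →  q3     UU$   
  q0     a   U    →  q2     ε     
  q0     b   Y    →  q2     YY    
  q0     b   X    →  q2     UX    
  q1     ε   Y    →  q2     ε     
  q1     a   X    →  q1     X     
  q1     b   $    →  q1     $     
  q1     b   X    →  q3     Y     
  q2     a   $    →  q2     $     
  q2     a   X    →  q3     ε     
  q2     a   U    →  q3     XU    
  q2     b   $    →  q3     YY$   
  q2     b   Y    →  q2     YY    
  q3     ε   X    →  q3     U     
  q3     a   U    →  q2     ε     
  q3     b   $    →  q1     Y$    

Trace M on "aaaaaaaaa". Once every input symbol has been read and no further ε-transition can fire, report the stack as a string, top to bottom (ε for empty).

U$

(q0, aaaaaaaaa, $)
  ε-move, top $: go to q3, push UU$ → (q3, aaaaaaaaa, UU$)
  read a, top U: go to q2, push ε → (q2, aaaaaaaa, U$)
  read a, top U: go to q3, push XU → (q3, aaaaaaa, XU$)
  ε-move, top X: go to q3, push U → (q3, aaaaaaa, UU$)
  read a, top U: go to q2, push ε → (q2, aaaaaa, U$)
  read a, top U: go to q3, push XU → (q3, aaaaa, XU$)
  ε-move, top X: go to q3, push U → (q3, aaaaa, UU$)
  read a, top U: go to q2, push ε → (q2, aaaa, U$)
  read a, top U: go to q3, push XU → (q3, aaa, XU$)
  ε-move, top X: go to q3, push U → (q3, aaa, UU$)
  read a, top U: go to q2, push ε → (q2, aa, U$)
  read a, top U: go to q3, push XU → (q3, a, XU$)
  ε-move, top X: go to q3, push U → (q3, a, UU$)
  read a, top U: go to q2, push ε → (q2, ε, U$)
All input consumed in state q2 with stack U$.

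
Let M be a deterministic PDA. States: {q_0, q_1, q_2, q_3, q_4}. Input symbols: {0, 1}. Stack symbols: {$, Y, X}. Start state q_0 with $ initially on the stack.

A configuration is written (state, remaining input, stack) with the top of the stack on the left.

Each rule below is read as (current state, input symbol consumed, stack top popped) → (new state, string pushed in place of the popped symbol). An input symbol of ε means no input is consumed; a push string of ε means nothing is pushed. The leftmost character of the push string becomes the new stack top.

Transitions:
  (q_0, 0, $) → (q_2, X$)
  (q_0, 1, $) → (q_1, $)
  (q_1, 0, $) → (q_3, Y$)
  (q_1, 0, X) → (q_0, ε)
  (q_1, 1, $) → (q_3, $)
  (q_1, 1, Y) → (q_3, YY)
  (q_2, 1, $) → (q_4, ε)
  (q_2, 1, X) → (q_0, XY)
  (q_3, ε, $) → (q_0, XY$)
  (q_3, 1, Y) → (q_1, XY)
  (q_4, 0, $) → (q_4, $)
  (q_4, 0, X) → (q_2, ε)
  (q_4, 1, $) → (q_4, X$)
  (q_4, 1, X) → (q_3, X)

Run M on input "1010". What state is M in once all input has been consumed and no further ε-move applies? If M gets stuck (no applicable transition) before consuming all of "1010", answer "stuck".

(q_0, 1010, $)
  read 1, top $: go to q_1, push $ → (q_1, 010, $)
  read 0, top $: go to q_3, push Y$ → (q_3, 10, Y$)
  read 1, top Y: go to q_1, push XY → (q_1, 0, XY$)
  read 0, top X: go to q_0, push ε → (q_0, ε, Y$)
All input consumed; M is in state q_0.

q_0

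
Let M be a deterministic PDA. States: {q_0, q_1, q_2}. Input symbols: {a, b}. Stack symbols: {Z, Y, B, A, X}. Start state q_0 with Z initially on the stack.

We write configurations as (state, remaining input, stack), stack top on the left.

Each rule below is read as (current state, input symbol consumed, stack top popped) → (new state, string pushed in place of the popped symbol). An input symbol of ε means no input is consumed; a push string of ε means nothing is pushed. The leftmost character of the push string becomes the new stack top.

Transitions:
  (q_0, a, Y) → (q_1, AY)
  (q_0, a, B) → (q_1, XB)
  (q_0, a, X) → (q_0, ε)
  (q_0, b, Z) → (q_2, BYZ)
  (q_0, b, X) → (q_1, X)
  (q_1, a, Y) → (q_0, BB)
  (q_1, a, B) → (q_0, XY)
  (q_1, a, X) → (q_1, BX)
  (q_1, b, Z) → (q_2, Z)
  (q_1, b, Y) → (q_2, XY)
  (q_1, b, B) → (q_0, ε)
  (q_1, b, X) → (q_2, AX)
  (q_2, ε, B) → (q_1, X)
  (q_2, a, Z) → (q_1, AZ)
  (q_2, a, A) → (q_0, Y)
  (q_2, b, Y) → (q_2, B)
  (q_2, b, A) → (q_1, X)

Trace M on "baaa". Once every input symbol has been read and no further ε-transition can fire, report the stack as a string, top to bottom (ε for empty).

YXYZ

(q_0, baaa, Z)
  read b, top Z: go to q_2, push BYZ → (q_2, aaa, BYZ)
  ε-move, top B: go to q_1, push X → (q_1, aaa, XYZ)
  read a, top X: go to q_1, push BX → (q_1, aa, BXYZ)
  read a, top B: go to q_0, push XY → (q_0, a, XYXYZ)
  read a, top X: go to q_0, push ε → (q_0, ε, YXYZ)
All input consumed in state q_0 with stack YXYZ.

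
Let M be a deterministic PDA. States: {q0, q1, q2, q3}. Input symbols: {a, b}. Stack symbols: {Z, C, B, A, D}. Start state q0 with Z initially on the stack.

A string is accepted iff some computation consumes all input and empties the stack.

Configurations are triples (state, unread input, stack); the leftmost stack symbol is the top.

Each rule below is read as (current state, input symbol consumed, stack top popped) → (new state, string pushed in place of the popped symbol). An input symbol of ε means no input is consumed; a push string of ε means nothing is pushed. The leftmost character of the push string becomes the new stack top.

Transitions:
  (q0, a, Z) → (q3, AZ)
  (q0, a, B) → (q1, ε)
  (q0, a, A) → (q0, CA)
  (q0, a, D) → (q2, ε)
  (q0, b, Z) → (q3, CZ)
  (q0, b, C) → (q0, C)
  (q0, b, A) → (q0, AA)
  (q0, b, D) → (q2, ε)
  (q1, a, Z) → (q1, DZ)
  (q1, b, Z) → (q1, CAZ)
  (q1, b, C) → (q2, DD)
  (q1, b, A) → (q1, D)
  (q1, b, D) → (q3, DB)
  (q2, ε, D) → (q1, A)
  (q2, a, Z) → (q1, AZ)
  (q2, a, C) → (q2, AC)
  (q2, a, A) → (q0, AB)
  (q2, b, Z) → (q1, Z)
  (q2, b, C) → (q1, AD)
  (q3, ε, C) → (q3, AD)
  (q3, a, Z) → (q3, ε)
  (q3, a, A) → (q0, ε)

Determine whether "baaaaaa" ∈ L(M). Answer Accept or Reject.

Reject

(q0, baaaaaa, Z)
  read b, top Z: go to q3, push CZ → (q3, aaaaaa, CZ)
  ε-move, top C: go to q3, push AD → (q3, aaaaaa, ADZ)
  read a, top A: go to q0, push ε → (q0, aaaaa, DZ)
  read a, top D: go to q2, push ε → (q2, aaaa, Z)
  read a, top Z: go to q1, push AZ → (q1, aaa, AZ)
No transition applies at (q1, aaa, AZ); input not fully consumed.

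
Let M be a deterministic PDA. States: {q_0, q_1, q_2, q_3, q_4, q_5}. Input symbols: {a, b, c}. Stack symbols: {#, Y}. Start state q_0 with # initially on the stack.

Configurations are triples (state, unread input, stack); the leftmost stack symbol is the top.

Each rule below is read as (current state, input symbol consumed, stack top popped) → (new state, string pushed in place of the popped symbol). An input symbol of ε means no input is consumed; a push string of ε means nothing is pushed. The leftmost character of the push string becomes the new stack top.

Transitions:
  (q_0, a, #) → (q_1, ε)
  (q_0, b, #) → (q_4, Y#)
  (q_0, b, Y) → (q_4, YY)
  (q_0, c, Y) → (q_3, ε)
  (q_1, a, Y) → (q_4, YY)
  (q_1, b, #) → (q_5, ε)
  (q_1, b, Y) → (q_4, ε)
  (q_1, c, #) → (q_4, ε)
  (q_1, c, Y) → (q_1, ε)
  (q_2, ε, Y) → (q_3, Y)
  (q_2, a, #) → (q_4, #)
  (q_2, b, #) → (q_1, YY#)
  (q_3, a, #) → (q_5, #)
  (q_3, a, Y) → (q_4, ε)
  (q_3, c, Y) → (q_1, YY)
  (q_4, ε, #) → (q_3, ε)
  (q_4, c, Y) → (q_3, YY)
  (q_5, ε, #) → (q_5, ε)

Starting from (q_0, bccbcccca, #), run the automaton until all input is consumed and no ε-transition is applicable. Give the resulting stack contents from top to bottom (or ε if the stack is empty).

YYY#

(q_0, bccbcccca, #)
  read b, top #: go to q_4, push Y# → (q_4, ccbcccca, Y#)
  read c, top Y: go to q_3, push YY → (q_3, cbcccca, YY#)
  read c, top Y: go to q_1, push YY → (q_1, bcccca, YYY#)
  read b, top Y: go to q_4, push ε → (q_4, cccca, YY#)
  read c, top Y: go to q_3, push YY → (q_3, ccca, YYY#)
  read c, top Y: go to q_1, push YY → (q_1, cca, YYYY#)
  read c, top Y: go to q_1, push ε → (q_1, ca, YYY#)
  read c, top Y: go to q_1, push ε → (q_1, a, YY#)
  read a, top Y: go to q_4, push YY → (q_4, ε, YYY#)
All input consumed in state q_4 with stack YYY#.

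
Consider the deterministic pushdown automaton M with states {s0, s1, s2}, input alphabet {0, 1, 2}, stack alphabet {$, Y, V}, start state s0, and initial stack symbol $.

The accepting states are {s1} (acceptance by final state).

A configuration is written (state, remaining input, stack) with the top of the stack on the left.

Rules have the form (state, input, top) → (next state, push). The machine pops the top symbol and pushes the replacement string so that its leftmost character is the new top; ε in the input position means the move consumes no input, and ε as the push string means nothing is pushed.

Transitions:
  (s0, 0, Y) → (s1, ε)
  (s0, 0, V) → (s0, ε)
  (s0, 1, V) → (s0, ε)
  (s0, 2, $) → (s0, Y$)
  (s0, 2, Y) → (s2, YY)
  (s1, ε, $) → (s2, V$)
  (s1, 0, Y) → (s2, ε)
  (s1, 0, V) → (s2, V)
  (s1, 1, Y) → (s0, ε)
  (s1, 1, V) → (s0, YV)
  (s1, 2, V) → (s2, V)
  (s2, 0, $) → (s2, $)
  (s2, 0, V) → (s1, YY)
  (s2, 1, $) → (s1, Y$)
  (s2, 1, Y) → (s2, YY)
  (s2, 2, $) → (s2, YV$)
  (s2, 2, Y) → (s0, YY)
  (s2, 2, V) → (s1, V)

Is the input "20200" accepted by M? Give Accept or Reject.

Accept

(s0, 20200, $)
  read 2, top $: go to s0, push Y$ → (s0, 0200, Y$)
  read 0, top Y: go to s1, push ε → (s1, 200, $)
  ε-move, top $: go to s2, push V$ → (s2, 200, V$)
  read 2, top V: go to s1, push V → (s1, 00, V$)
  read 0, top V: go to s2, push V → (s2, 0, V$)
  read 0, top V: go to s1, push YY → (s1, ε, YY$)
All input consumed; state s1 ∈ F.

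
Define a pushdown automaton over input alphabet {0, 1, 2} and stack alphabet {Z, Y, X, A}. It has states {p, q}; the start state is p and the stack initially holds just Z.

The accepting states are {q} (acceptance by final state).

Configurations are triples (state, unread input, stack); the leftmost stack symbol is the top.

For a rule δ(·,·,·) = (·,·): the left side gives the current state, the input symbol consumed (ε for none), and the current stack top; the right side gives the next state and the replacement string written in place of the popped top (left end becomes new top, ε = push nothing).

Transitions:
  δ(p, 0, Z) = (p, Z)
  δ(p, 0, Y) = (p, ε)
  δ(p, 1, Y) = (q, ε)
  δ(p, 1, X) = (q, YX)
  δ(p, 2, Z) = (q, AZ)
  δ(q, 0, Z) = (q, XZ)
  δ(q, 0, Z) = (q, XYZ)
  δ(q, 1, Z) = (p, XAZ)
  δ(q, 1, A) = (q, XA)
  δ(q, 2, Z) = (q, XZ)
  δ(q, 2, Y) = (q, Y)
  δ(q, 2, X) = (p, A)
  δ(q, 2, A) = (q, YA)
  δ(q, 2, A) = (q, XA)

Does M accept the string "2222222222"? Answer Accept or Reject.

Accept

One accepting computation: (p, 2222222222, Z) ⊢ (q, 222222222, AZ) ⊢ (q, 22222222, YAZ) ⊢ (q, 2222222, YAZ) ⊢ (q, 222222, YAZ) ⊢ (q, 22222, YAZ) ⊢ (q, 2222, YAZ) ⊢ (q, 222, YAZ) ⊢ (q, 22, YAZ) ⊢ (q, 2, YAZ) ⊢ (q, ε, YAZ)
All input consumed and state q ∈ F.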